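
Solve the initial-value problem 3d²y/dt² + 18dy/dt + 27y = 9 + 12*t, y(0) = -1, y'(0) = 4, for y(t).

Divide through by 3: y'' + 6y' + 9y = 3 + 4*t.
Characteristic equation r² + 6r + 9 = 0 has discriminant (6)² - 4·(9) = 0, so r = -3 is a repeated root.
Hence y_h = (C1 + C2*t)*exp(-3*t).
For the particular solution try y_p = A0 + A1*t. Substituting and matching coefficients of each power of t gives A0 = 1/27, A1 = 4/9, so y_p = 1/27 + 4*t/9.
General solution: y = 1/27 + 4*t/9 + C1*exp(-3*t) + C2*t*exp(-3*t).
Apply the initial conditions: y(0) = 1/27 + C1 = -1 and y'(0) = 4/9 + C2 - 3*C1 = 4. Solving gives C1 = -28/27, C2 = 4/9.

y = 1/27 - 28*exp(-3*t)/27 + 4*t/9 + 4*t*exp(-3*t)/9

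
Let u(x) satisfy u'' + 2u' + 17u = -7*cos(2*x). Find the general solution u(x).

u = -91*cos(2*x)/185 - 28*sin(2*x)/185 + C1*cos(4*x)*exp(-x) + C2*exp(-x)*sin(4*x)

Characteristic equation r² + 2r + 17 = 0 has discriminant (2)² - 4·(17) = -64 < 0, so r = -1 ± 4i.
Hence u_h = C1*cos(4*x)*exp(-x) + C2*exp(-x)*sin(4*x).
Try u_p = A*cos(2*x) + B*sin(2*x). Substituting and equating the coefficients of cos(2x) and sin(2x) gives A = -91/185, B = -28/185, so u_p = -91*cos(2*x)/185 - 28*sin(2*x)/185.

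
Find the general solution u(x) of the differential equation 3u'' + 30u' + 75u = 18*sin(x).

Divide through by 3: u'' + 10u' + 25u = 6*sin(x).
Characteristic equation r² + 10r + 25 = 0 has discriminant (10)² - 4·(25) = 0, so r = -5 is a repeated root.
Hence u_h = (C1 + C2*x)*exp(-5*x).
Try u_p = A*cos(x) + B*sin(x). Substituting and equating the coefficients of cos(x) and sin(x) gives A = -15/169, B = 36/169, so u_p = -15*cos(x)/169 + 36*sin(x)/169.

u = -15*cos(x)/169 + 36*sin(x)/169 + C1*exp(-5*x) + C2*x*exp(-5*x)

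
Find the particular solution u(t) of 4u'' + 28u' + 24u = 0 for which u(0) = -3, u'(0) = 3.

Divide through by 4: u'' + 7u' + 6u = 0.
Characteristic equation r² + 7r + 6 = 0 factors as (r + 1)(r + 6) = 0, so r = -1, -6.
Hence u_h = C1*exp(-t) + C2*exp(-6*t).
Apply the initial conditions: u(0) = C1 + C2 = -3 and u'(0) = -C1 - 6*C2 = 3. Solving gives C1 = -3, C2 = 0.

u = -3*exp(-t)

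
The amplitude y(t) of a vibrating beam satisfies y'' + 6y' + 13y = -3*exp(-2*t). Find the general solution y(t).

y = -3*exp(-2*t)/5 + C1*cos(2*t)*exp(-3*t) + C2*exp(-3*t)*sin(2*t)

Characteristic equation r² + 6r + 13 = 0 has discriminant (6)² - 4·(13) = -16 < 0, so r = -3 ± 2i.
Hence y_h = C1*cos(2*t)*exp(-3*t) + C2*exp(-3*t)*sin(2*t).
Try y_p = A*exp(-2*t). Substituting into the equation and dividing by exp(-2*t) gives A = -3/5, so y_p = -3*exp(-2*t)/5.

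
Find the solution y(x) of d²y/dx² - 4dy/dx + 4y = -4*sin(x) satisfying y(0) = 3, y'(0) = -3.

y = -16*cos(x)/25 - 12*sin(x)/25 + 91*exp(2*x)/25 - 49*x*exp(2*x)/5

Characteristic equation r² - 4r + 4 = 0 has discriminant (-4)² - 4·(4) = 0, so r = 2 is a repeated root.
Hence y_h = (C1 + C2*x)*exp(2*x).
Try y_p = A*cos(x) + B*sin(x). Substituting and equating the coefficients of cos(x) and sin(x) gives A = -16/25, B = -12/25, so y_p = -16*cos(x)/25 - 12*sin(x)/25.
General solution: y = -16*cos(x)/25 - 12*sin(x)/25 + C1*exp(2*x) + C2*x*exp(2*x).
Apply the initial conditions: y(0) = -16/25 + C1 = 3 and y'(0) = -12/25 + C2 + 2*C1 = -3. Solving gives C1 = 91/25, C2 = -49/5.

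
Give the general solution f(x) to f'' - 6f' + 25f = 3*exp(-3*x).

Characteristic equation r² - 6r + 25 = 0 has discriminant (-6)² - 4·(25) = -64 < 0, so r = 3 ± 4i.
Hence f_h = C1*cos(4*x)*exp(3*x) + C2*exp(3*x)*sin(4*x).
Try f_p = A*exp(-3*x). Substituting into the equation and dividing by exp(-3*x) gives A = 3/52, so f_p = 3*exp(-3*x)/52.

f = 3*exp(-3*x)/52 + C1*cos(4*x)*exp(3*x) + C2*exp(3*x)*sin(4*x)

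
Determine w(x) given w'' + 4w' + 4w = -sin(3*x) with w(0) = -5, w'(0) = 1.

w = -857*exp(-2*x)/169 + 5*sin(3*x)/169 + 12*cos(3*x)/169 - 120*x*exp(-2*x)/13

Characteristic equation r² + 4r + 4 = 0 has discriminant (4)² - 4·(4) = 0, so r = -2 is a repeated root.
Hence w_h = (C1 + C2*x)*exp(-2*x).
Try w_p = A*cos(3*x) + B*sin(3*x). Substituting and equating the coefficients of cos(3x) and sin(3x) gives A = 12/169, B = 5/169, so w_p = 5*sin(3*x)/169 + 12*cos(3*x)/169.
General solution: w = 5*sin(3*x)/169 + 12*cos(3*x)/169 + C1*exp(-2*x) + C2*x*exp(-2*x).
Apply the initial conditions: w(0) = 12/169 + C1 = -5 and w'(0) = 15/169 + C2 - 2*C1 = 1. Solving gives C1 = -857/169, C2 = -120/13.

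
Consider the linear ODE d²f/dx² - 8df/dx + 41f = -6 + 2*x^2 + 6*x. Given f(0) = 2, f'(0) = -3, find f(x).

f = -8026/68921 + 2*x**2/41 + 278*x/1681 - 801633*exp(4*x)*sin(5*x)/344605 + 145868*cos(5*x)*exp(4*x)/68921

Characteristic equation r² - 8r + 41 = 0 has discriminant (-8)² - 4·(41) = -100 < 0, so r = 4 ± 5i.
Hence f_h = C1*cos(5*x)*exp(4*x) + C2*exp(4*x)*sin(5*x).
For the particular solution try f_p = A0 + A1*x + A2*x^2. Substituting and matching coefficients of each power of x gives A0 = -8026/68921, A1 = 278/1681, A2 = 2/41, so f_p = -8026/68921 + 2*x^2/41 + 278*x/1681.
General solution: f = -8026/68921 + 2*x^2/41 + 278*x/1681 + C1*cos(5*x)*exp(4*x) + C2*exp(4*x)*sin(5*x).
Apply the initial conditions: f(0) = -8026/68921 + C1 = 2 and f'(0) = 278/1681 + 4*C1 + 5*C2 = -3. Solving gives C1 = 145868/68921, C2 = -801633/344605.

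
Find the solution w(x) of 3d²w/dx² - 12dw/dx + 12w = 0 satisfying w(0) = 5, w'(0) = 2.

w = 5*exp(2*x) - 8*x*exp(2*x)

Divide through by 3: w'' - 4w' + 4w = 0.
Characteristic equation r² - 4r + 4 = 0 has discriminant (-4)² - 4·(4) = 0, so r = 2 is a repeated root.
Hence w_h = (C1 + C2*x)*exp(2*x).
Apply the initial conditions: w(0) = C1 = 5 and w'(0) = C2 + 2*C1 = 2. Solving gives C1 = 5, C2 = -8.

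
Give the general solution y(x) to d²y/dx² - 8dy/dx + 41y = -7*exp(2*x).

y = -7*exp(2*x)/29 + C1*cos(5*x)*exp(4*x) + C2*exp(4*x)*sin(5*x)

Characteristic equation r² - 8r + 41 = 0 has discriminant (-8)² - 4·(41) = -100 < 0, so r = 4 ± 5i.
Hence y_h = C1*cos(5*x)*exp(4*x) + C2*exp(4*x)*sin(5*x).
Try y_p = A*exp(2*x). Substituting into the equation and dividing by exp(2*x) gives A = -7/29, so y_p = -7*exp(2*x)/29.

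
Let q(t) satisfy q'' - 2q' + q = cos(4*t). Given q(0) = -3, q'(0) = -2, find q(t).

q = -852*exp(t)/289 - 15*cos(4*t)/289 - 8*sin(4*t)/289 + 18*t*exp(t)/17

Characteristic equation r² - 2r + 1 = 0 has discriminant (-2)² - 4·(1) = 0, so r = 1 is a repeated root.
Hence q_h = (C1 + C2*t)*exp(t).
Try q_p = A*cos(4*t) + B*sin(4*t). Substituting and equating the coefficients of cos(4t) and sin(4t) gives A = -15/289, B = -8/289, so q_p = -15*cos(4*t)/289 - 8*sin(4*t)/289.
General solution: q = -15*cos(4*t)/289 - 8*sin(4*t)/289 + C1*exp(t) + C2*t*exp(t).
Apply the initial conditions: q(0) = -15/289 + C1 = -3 and q'(0) = -32/289 + C1 + C2 = -2. Solving gives C1 = -852/289, C2 = 18/17.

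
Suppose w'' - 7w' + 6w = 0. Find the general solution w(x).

w = C1*exp(x) + C2*exp(6*x)

Characteristic equation r² - 7r + 6 = 0 factors as (r - 1)(r - 6) = 0, so r = 1, 6.
Hence w_h = C1*exp(x) + C2*exp(6*x).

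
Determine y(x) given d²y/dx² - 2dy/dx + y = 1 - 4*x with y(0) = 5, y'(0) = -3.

Characteristic equation r² - 2r + 1 = 0 has discriminant (-2)² - 4·(1) = 0, so r = 1 is a repeated root.
Hence y_h = (C1 + C2*x)*exp(x).
For the particular solution try y_p = A0 + A1*x. Substituting and matching coefficients of each power of x gives A0 = -7, A1 = -4, so y_p = -7 - 4*x.
General solution: y = -7 - 4*x + C1*exp(x) + C2*x*exp(x).
Apply the initial conditions: y(0) = -7 + C1 = 5 and y'(0) = -4 + C1 + C2 = -3. Solving gives C1 = 12, C2 = -11.

y = -7 - 4*x + 12*exp(x) - 11*x*exp(x)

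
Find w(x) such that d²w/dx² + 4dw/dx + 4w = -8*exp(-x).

w = -8*exp(-x) + C1*exp(-2*x) + C2*x*exp(-2*x)

Characteristic equation r² + 4r + 4 = 0 has discriminant (4)² - 4·(4) = 0, so r = -2 is a repeated root.
Hence w_h = (C1 + C2*x)*exp(-2*x).
Try w_p = A*exp(-x). Substituting into the equation and dividing by exp(-x) gives A = -8, so w_p = -8*exp(-x).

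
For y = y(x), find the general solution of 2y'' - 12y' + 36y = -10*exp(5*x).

y = -5*exp(5*x)/13 + C1*cos(3*x)*exp(3*x) + C2*exp(3*x)*sin(3*x)

Divide through by 2: y'' - 6y' + 18y = -5*exp(5*x).
Characteristic equation r² - 6r + 18 = 0 has discriminant (-6)² - 4·(18) = -36 < 0, so r = 3 ± 3i.
Hence y_h = C1*cos(3*x)*exp(3*x) + C2*exp(3*x)*sin(3*x).
Try y_p = A*exp(5*x). Substituting into the equation and dividing by exp(5*x) gives A = -5/13, so y_p = -5*exp(5*x)/13.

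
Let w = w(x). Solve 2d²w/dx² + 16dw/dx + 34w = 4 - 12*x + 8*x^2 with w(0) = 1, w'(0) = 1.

Divide through by 2: w'' + 8w' + 17w = 2 - 6*x + 4*x^2.
Characteristic equation r² + 8r + 17 = 0 has discriminant (8)² - 4·(17) = -4 < 0, so r = -4 ± i.
Hence w_h = C1*cos(x)*exp(-4*x) + C2*exp(-4*x)*sin(x).
For the particular solution try w_p = A0 + A1*x + A2*x^2. Substituting and matching coefficients of each power of x gives A0 = 1770/4913, A1 = -166/289, A2 = 4/17, so w_p = 1770/4913 - 166*x/289 + 4*x^2/17.
General solution: w = 1770/4913 - 166*x/289 + 4*x^2/17 + C1*cos(x)*exp(-4*x) + C2*exp(-4*x)*sin(x).
Apply the initial conditions: w(0) = 1770/4913 + C1 = 1 and w'(0) = -166/289 + C2 - 4*C1 = 1. Solving gives C1 = 3143/4913, C2 = 20307/4913.

w = 1770/4913 - 166*x/289 + 4*x**2/17 + 3143*cos(x)*exp(-4*x)/4913 + 20307*exp(-4*x)*sin(x)/4913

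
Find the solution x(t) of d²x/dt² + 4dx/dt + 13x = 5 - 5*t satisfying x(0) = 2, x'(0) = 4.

Characteristic equation r² + 4r + 13 = 0 has discriminant (4)² - 4·(13) = -36 < 0, so r = -2 ± 3i.
Hence x_h = C1*cos(3*t)*exp(-2*t) + C2*exp(-2*t)*sin(3*t).
For the particular solution try x_p = A0 + A1*t. Substituting and matching coefficients of each power of t gives A0 = 85/169, A1 = -5/13, so x_p = 85/169 - 5*t/13.
General solution: x = 85/169 - 5*t/13 + C1*cos(3*t)*exp(-2*t) + C2*exp(-2*t)*sin(3*t).
Apply the initial conditions: x(0) = 85/169 + C1 = 2 and x'(0) = -5/13 - 2*C1 + 3*C2 = 4. Solving gives C1 = 253/169, C2 = 1247/507.

x = 85/169 - 5*t/13 + 253*cos(3*t)*exp(-2*t)/169 + 1247*exp(-2*t)*sin(3*t)/507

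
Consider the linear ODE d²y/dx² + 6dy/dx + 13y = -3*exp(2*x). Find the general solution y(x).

y = -3*exp(2*x)/29 + C1*cos(2*x)*exp(-3*x) + C2*exp(-3*x)*sin(2*x)

Characteristic equation r² + 6r + 13 = 0 has discriminant (6)² - 4·(13) = -16 < 0, so r = -3 ± 2i.
Hence y_h = C1*cos(2*x)*exp(-3*x) + C2*exp(-3*x)*sin(2*x).
Try y_p = A*exp(2*x). Substituting into the equation and dividing by exp(2*x) gives A = -3/29, so y_p = -3*exp(2*x)/29.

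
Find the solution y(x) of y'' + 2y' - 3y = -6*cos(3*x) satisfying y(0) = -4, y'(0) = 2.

Characteristic equation r² + 2r - 3 = 0 factors as (r - 1)(r + 3) = 0, so r = 1, -3.
Hence y_h = C1*exp(x) + C2*exp(-3*x).
Try y_p = A*cos(3*x) + B*sin(3*x). Substituting and equating the coefficients of cos(3x) and sin(3x) gives A = 2/5, B = -1/5, so y_p = -sin(3*x)/5 + 2*cos(3*x)/5.
General solution: y = -sin(3*x)/5 + 2*cos(3*x)/5 + C1*exp(x) + C2*exp(-3*x).
Apply the initial conditions: y(0) = 2/5 + C1 + C2 = -4 and y'(0) = -3/5 + C1 - 3*C2 = 2. Solving gives C1 = -53/20, C2 = -7/4.

y = -53*exp(x)/20 - 7*exp(-3*x)/4 - sin(3*x)/5 + 2*cos(3*x)/5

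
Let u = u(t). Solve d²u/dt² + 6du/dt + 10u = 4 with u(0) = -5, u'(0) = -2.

Characteristic equation r² + 6r + 10 = 0 has discriminant (6)² - 4·(10) = -4 < 0, so r = -3 ± i.
Hence u_h = C1*cos(t)*exp(-3*t) + C2*exp(-3*t)*sin(t).
For the particular solution try u_p = A0. Substituting and matching coefficients of each power of t gives A0 = 2/5, so u_p = 2/5.
General solution: u = 2/5 + C1*cos(t)*exp(-3*t) + C2*exp(-3*t)*sin(t).
Apply the initial conditions: u(0) = 2/5 + C1 = -5 and u'(0) = C2 - 3*C1 = -2. Solving gives C1 = -27/5, C2 = -91/5.

u = 2/5 - 91*exp(-3*t)*sin(t)/5 - 27*cos(t)*exp(-3*t)/5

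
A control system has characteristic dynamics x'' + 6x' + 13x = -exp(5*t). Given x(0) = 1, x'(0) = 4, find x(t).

x = -exp(5*t)/68 + 69*cos(2*t)*exp(-3*t)/68 + 121*exp(-3*t)*sin(2*t)/34

Characteristic equation r² + 6r + 13 = 0 has discriminant (6)² - 4·(13) = -16 < 0, so r = -3 ± 2i.
Hence x_h = C1*cos(2*t)*exp(-3*t) + C2*exp(-3*t)*sin(2*t).
Try x_p = A*exp(5*t). Substituting into the equation and dividing by exp(5*t) gives A = -1/68, so x_p = -exp(5*t)/68.
General solution: x = -exp(5*t)/68 + C1*cos(2*t)*exp(-3*t) + C2*exp(-3*t)*sin(2*t).
Apply the initial conditions: x(0) = -1/68 + C1 = 1 and x'(0) = -5/68 - 3*C1 + 2*C2 = 4. Solving gives C1 = 69/68, C2 = 121/34.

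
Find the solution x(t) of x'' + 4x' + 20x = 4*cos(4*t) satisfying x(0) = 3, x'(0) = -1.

Characteristic equation r² + 4r + 20 = 0 has discriminant (4)² - 4·(20) = -64 < 0, so r = -2 ± 4i.
Hence x_h = C1*cos(4*t)*exp(-2*t) + C2*exp(-2*t)*sin(4*t).
Try x_p = A*cos(4*t) + B*sin(4*t). Substituting and equating the coefficients of cos(4t) and sin(4t) gives A = 1/17, B = 4/17, so x_p = cos(4*t)/17 + 4*sin(4*t)/17.
General solution: x = cos(4*t)/17 + 4*sin(4*t)/17 + C1*cos(4*t)*exp(-2*t) + C2*exp(-2*t)*sin(4*t).
Apply the initial conditions: x(0) = 1/17 + C1 = 3 and x'(0) = 16/17 - 2*C1 + 4*C2 = -1. Solving gives C1 = 50/17, C2 = 67/68.

x = cos(4*t)/17 + 4*sin(4*t)/17 + 50*cos(4*t)*exp(-2*t)/17 + 67*exp(-2*t)*sin(4*t)/68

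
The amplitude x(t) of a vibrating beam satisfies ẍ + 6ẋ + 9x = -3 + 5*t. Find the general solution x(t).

Characteristic equation r² + 6r + 9 = 0 has discriminant (6)² - 4·(9) = 0, so r = -3 is a repeated root.
Hence x_h = (C1 + C2*t)*exp(-3*t).
For the particular solution try x_p = A0 + A1*t. Substituting and matching coefficients of each power of t gives A0 = -19/27, A1 = 5/9, so x_p = -19/27 + 5*t/9.

x = -19/27 + 5*t/9 + C1*exp(-3*t) + C2*t*exp(-3*t)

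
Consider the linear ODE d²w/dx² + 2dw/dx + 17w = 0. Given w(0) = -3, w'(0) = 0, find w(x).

Characteristic equation r² + 2r + 17 = 0 has discriminant (2)² - 4·(17) = -64 < 0, so r = -1 ± 4i.
Hence w_h = C1*cos(4*x)*exp(-x) + C2*exp(-x)*sin(4*x).
Apply the initial conditions: w(0) = C1 = -3 and w'(0) = -C1 + 4*C2 = 0. Solving gives C1 = -3, C2 = -3/4.

w = -3*cos(4*x)*exp(-x) - 3*exp(-x)*sin(4*x)/4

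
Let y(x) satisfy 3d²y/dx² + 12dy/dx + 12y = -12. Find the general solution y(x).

Divide through by 3: y'' + 4y' + 4y = -4.
Characteristic equation r² + 4r + 4 = 0 has discriminant (4)² - 4·(4) = 0, so r = -2 is a repeated root.
Hence y_h = (C1 + C2*x)*exp(-2*x).
For the particular solution try y_p = A0. Substituting and matching coefficients of each power of x gives A0 = -1, so y_p = -1.

y = -1 + C1*exp(-2*x) + C2*x*exp(-2*x)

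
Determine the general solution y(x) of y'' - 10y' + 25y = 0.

Characteristic equation r² - 10r + 25 = 0 has discriminant (-10)² - 4·(25) = 0, so r = 5 is a repeated root.
Hence y_h = (C1 + C2*x)*exp(5*x).

y = C1*exp(5*x) + C2*x*exp(5*x)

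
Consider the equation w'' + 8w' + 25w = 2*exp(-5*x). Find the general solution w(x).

Characteristic equation r² + 8r + 25 = 0 has discriminant (8)² - 4·(25) = -36 < 0, so r = -4 ± 3i.
Hence w_h = C1*cos(3*x)*exp(-4*x) + C2*exp(-4*x)*sin(3*x).
Try w_p = A*exp(-5*x). Substituting into the equation and dividing by exp(-5*x) gives A = 1/5, so w_p = exp(-5*x)/5.

w = exp(-5*x)/5 + C1*cos(3*x)*exp(-4*x) + C2*exp(-4*x)*sin(3*x)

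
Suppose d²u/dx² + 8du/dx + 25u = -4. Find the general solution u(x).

u = -4/25 + C1*cos(3*x)*exp(-4*x) + C2*exp(-4*x)*sin(3*x)

Characteristic equation r² + 8r + 25 = 0 has discriminant (8)² - 4·(25) = -36 < 0, so r = -4 ± 3i.
Hence u_h = C1*cos(3*x)*exp(-4*x) + C2*exp(-4*x)*sin(3*x).
For the particular solution try u_p = A0. Substituting and matching coefficients of each power of x gives A0 = -4/25, so u_p = -4/25.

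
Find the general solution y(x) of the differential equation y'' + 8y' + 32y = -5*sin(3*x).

Characteristic equation r² + 8r + 32 = 0 has discriminant (8)² - 4·(32) = -64 < 0, so r = -4 ± 4i.
Hence y_h = C1*cos(4*x)*exp(-4*x) + C2*exp(-4*x)*sin(4*x).
Try y_p = A*cos(3*x) + B*sin(3*x). Substituting and equating the coefficients of cos(3x) and sin(3x) gives A = 24/221, B = -23/221, so y_p = -23*sin(3*x)/221 + 24*cos(3*x)/221.

y = -23*sin(3*x)/221 + 24*cos(3*x)/221 + C1*cos(4*x)*exp(-4*x) + C2*exp(-4*x)*sin(4*x)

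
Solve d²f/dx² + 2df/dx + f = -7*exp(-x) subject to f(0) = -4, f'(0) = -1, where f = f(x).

f = -4*exp(-x) - 5*x*exp(-x) - 7*x**2*exp(-x)/2

Characteristic equation r² + 2r + 1 = 0 has discriminant (2)² - 4·(1) = 0, so r = -1 is a repeated root.
Hence f_h = (C1 + C2*x)*exp(-x).
Since exp(-x) solves the homogeneous equation (r = -1 is a root of multiplicity 2), multiply the trial by x^2. Try f_p = A*x^2*exp(-x). Substituting into the equation and dividing by exp(-x) gives A = -7/2, so f_p = -7*x^2*exp(-x)/2.
General solution: f = C1*exp(-x) - 7*x^2*exp(-x)/2 + C2*x*exp(-x).
Apply the initial conditions: f(0) = C1 = -4 and f'(0) = C2 - C1 = -1. Solving gives C1 = -4, C2 = -5.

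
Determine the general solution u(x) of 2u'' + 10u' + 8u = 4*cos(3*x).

Divide through by 2: u'' + 5u' + 4u = 2*cos(3*x).
Characteristic equation r² + 5r + 4 = 0 factors as (r + 1)(r + 4) = 0, so r = -1, -4.
Hence u_h = C1*exp(-x) + C2*exp(-4*x).
Try u_p = A*cos(3*x) + B*sin(3*x). Substituting and equating the coefficients of cos(3x) and sin(3x) gives A = -1/25, B = 3/25, so u_p = -cos(3*x)/25 + 3*sin(3*x)/25.

u = -cos(3*x)/25 + 3*sin(3*x)/25 + C1*exp(-x) + C2*exp(-4*x)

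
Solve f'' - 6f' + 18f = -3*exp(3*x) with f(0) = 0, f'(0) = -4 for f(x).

Characteristic equation r² - 6r + 18 = 0 has discriminant (-6)² - 4·(18) = -36 < 0, so r = 3 ± 3i.
Hence f_h = C1*cos(3*x)*exp(3*x) + C2*exp(3*x)*sin(3*x).
Try f_p = A*exp(3*x). Substituting into the equation and dividing by exp(3*x) gives A = -1/3, so f_p = -exp(3*x)/3.
General solution: f = -exp(3*x)/3 + C1*cos(3*x)*exp(3*x) + C2*exp(3*x)*sin(3*x).
Apply the initial conditions: f(0) = -1/3 + C1 = 0 and f'(0) = -1 + 3*C1 + 3*C2 = -4. Solving gives C1 = 1/3, C2 = -4/3.

f = -exp(3*x)/3 - 4*exp(3*x)*sin(3*x)/3 + cos(3*x)*exp(3*x)/3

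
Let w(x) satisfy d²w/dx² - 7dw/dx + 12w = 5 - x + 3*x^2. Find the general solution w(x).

Characteristic equation r² - 7r + 12 = 0 factors as (r - 4)(r - 3) = 0, so r = 4, 3.
Hence w_h = C1*exp(4*x) + C2*exp(3*x).
For the particular solution try w_p = A0 + A1*x + A2*x^2. Substituting and matching coefficients of each power of x gives A0 = 143/288, A1 = 5/24, A2 = 1/4, so w_p = 143/288 + x^2/4 + 5*x/24.

w = 143/288 + x**2/4 + 5*x/24 + C1*exp(4*x) + C2*exp(3*x)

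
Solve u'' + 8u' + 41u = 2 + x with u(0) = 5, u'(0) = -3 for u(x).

u = 74/1681 + x/41 + 5648*exp(-4*x)*sin(5*x)/1681 + 8331*cos(5*x)*exp(-4*x)/1681

Characteristic equation r² + 8r + 41 = 0 has discriminant (8)² - 4·(41) = -100 < 0, so r = -4 ± 5i.
Hence u_h = C1*cos(5*x)*exp(-4*x) + C2*exp(-4*x)*sin(5*x).
For the particular solution try u_p = A0 + A1*x. Substituting and matching coefficients of each power of x gives A0 = 74/1681, A1 = 1/41, so u_p = 74/1681 + x/41.
General solution: u = 74/1681 + x/41 + C1*cos(5*x)*exp(-4*x) + C2*exp(-4*x)*sin(5*x).
Apply the initial conditions: u(0) = 74/1681 + C1 = 5 and u'(0) = 1/41 - 4*C1 + 5*C2 = -3. Solving gives C1 = 8331/1681, C2 = 5648/1681.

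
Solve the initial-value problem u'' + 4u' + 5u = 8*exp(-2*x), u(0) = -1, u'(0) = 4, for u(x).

u = 8*exp(-2*x) - 9*cos(x)*exp(-2*x) + 2*exp(-2*x)*sin(x)

Characteristic equation r² + 4r + 5 = 0 has discriminant (4)² - 4·(5) = -4 < 0, so r = -2 ± i.
Hence u_h = C1*cos(x)*exp(-2*x) + C2*exp(-2*x)*sin(x).
Try u_p = A*exp(-2*x). Substituting into the equation and dividing by exp(-2*x) gives A = 8, so u_p = 8*exp(-2*x).
General solution: u = 8*exp(-2*x) + C1*cos(x)*exp(-2*x) + C2*exp(-2*x)*sin(x).
Apply the initial conditions: u(0) = 8 + C1 = -1 and u'(0) = -16 + C2 - 2*C1 = 4. Solving gives C1 = -9, C2 = 2.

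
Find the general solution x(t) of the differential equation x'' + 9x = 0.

x = C1*cos(3*t) + C2*sin(3*t)

Characteristic equation r² + 9 = 0 has discriminant (0)² - 4·(9) = -36 < 0, so r = ± 3i.
Hence x_h = C1*cos(3*t) + C2*sin(3*t).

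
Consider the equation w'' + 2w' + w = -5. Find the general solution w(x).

Characteristic equation r² + 2r + 1 = 0 has discriminant (2)² - 4·(1) = 0, so r = -1 is a repeated root.
Hence w_h = (C1 + C2*x)*exp(-x).
For the particular solution try w_p = A0. Substituting and matching coefficients of each power of x gives A0 = -5, so w_p = -5.

w = -5 + C1*exp(-x) + C2*x*exp(-x)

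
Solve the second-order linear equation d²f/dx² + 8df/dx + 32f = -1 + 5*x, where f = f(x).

Characteristic equation r² + 8r + 32 = 0 has discriminant (8)² - 4·(32) = -64 < 0, so r = -4 ± 4i.
Hence f_h = C1*cos(4*x)*exp(-4*x) + C2*exp(-4*x)*sin(4*x).
For the particular solution try f_p = A0 + A1*x. Substituting and matching coefficients of each power of x gives A0 = -9/128, A1 = 5/32, so f_p = -9/128 + 5*x/32.

f = -9/128 + 5*x/32 + C1*cos(4*x)*exp(-4*x) + C2*exp(-4*x)*sin(4*x)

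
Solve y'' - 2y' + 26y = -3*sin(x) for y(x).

Characteristic equation r² - 2r + 26 = 0 has discriminant (-2)² - 4·(26) = -100 < 0, so r = 1 ± 5i.
Hence y_h = C1*cos(5*x)*exp(x) + C2*exp(x)*sin(5*x).
Try y_p = A*cos(x) + B*sin(x). Substituting and equating the coefficients of cos(x) and sin(x) gives A = -6/629, B = -75/629, so y_p = -75*sin(x)/629 - 6*cos(x)/629.

y = -75*sin(x)/629 - 6*cos(x)/629 + C1*cos(5*x)*exp(x) + C2*exp(x)*sin(5*x)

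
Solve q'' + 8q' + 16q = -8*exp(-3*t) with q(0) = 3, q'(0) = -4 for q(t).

Characteristic equation r² + 8r + 16 = 0 has discriminant (8)² - 4·(16) = 0, so r = -4 is a repeated root.
Hence q_h = (C1 + C2*t)*exp(-4*t).
Try q_p = A*exp(-3*t). Substituting into the equation and dividing by exp(-3*t) gives A = -8, so q_p = -8*exp(-3*t).
General solution: q = -8*exp(-3*t) + C1*exp(-4*t) + C2*t*exp(-4*t).
Apply the initial conditions: q(0) = -8 + C1 = 3 and q'(0) = 24 + C2 - 4*C1 = -4. Solving gives C1 = 11, C2 = 16.

q = -8*exp(-3*t) + 11*exp(-4*t) + 16*t*exp(-4*t)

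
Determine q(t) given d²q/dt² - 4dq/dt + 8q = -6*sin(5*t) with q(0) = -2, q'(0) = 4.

Characteristic equation r² - 4r + 8 = 0 has discriminant (-4)² - 4·(8) = -16 < 0, so r = 2 ± 2i.
Hence q_h = C1*cos(2*t)*exp(2*t) + C2*exp(2*t)*sin(2*t).
Try q_p = A*cos(5*t) + B*sin(5*t). Substituting and equating the coefficients of cos(5t) and sin(5t) gives A = -120/689, B = 102/689, so q_p = -120*cos(5*t)/689 + 102*sin(5*t)/689.
General solution: q = -120*cos(5*t)/689 + 102*sin(5*t)/689 + C1*cos(2*t)*exp(2*t) + C2*exp(2*t)*sin(2*t).
Apply the initial conditions: q(0) = -120/689 + C1 = -2 and q'(0) = 510/689 + 2*C1 + 2*C2 = 4. Solving gives C1 = -1258/689, C2 = 2381/689.

q = -120*cos(5*t)/689 + 102*sin(5*t)/689 - 1258*cos(2*t)*exp(2*t)/689 + 2381*exp(2*t)*sin(2*t)/689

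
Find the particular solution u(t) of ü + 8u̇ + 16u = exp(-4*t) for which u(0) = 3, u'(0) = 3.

u = 3*exp(-4*t) + t**2*exp(-4*t)/2 + 15*t*exp(-4*t)

Characteristic equation r² + 8r + 16 = 0 has discriminant (8)² - 4·(16) = 0, so r = -4 is a repeated root.
Hence u_h = (C1 + C2*t)*exp(-4*t).
Since exp(-4*t) solves the homogeneous equation (r = -4 is a root of multiplicity 2), multiply the trial by t^2. Try u_p = A*t^2*exp(-4*t). Substituting into the equation and dividing by exp(-4*t) gives A = 1/2, so u_p = t^2*exp(-4*t)/2.
General solution: u = C1*exp(-4*t) + t^2*exp(-4*t)/2 + C2*t*exp(-4*t).
Apply the initial conditions: u(0) = C1 = 3 and u'(0) = C2 - 4*C1 = 3. Solving gives C1 = 3, C2 = 15.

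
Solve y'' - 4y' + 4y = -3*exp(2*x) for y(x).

y = C1*exp(2*x) - 3*x**2*exp(2*x)/2 + C2*x*exp(2*x)

Characteristic equation r² - 4r + 4 = 0 has discriminant (-4)² - 4·(4) = 0, so r = 2 is a repeated root.
Hence y_h = (C1 + C2*x)*exp(2*x).
Since exp(2*x) solves the homogeneous equation (r = 2 is a root of multiplicity 2), multiply the trial by x^2. Try y_p = A*x^2*exp(2*x). Substituting into the equation and dividing by exp(2*x) gives A = -3/2, so y_p = -3*x^2*exp(2*x)/2.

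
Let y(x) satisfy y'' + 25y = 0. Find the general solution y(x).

Characteristic equation r² + 25 = 0 has discriminant (0)² - 4·(25) = -100 < 0, so r = ± 5i.
Hence y_h = C1*cos(5*x) + C2*sin(5*x).

y = C1*cos(5*x) + C2*sin(5*x)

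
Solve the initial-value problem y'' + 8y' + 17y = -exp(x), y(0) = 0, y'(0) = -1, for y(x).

y = -exp(x)/26 - 21*exp(-4*x)*sin(x)/26 + cos(x)*exp(-4*x)/26

Characteristic equation r² + 8r + 17 = 0 has discriminant (8)² - 4·(17) = -4 < 0, so r = -4 ± i.
Hence y_h = C1*cos(x)*exp(-4*x) + C2*exp(-4*x)*sin(x).
Try y_p = A*exp(x). Substituting into the equation and dividing by exp(x) gives A = -1/26, so y_p = -exp(x)/26.
General solution: y = -exp(x)/26 + C1*cos(x)*exp(-4*x) + C2*exp(-4*x)*sin(x).
Apply the initial conditions: y(0) = -1/26 + C1 = 0 and y'(0) = -1/26 + C2 - 4*C1 = -1. Solving gives C1 = 1/26, C2 = -21/26.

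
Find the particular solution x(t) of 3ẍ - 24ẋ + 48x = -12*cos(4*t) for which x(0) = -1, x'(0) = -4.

Divide through by 3: x'' - 8x' + 16x = -4*cos(4*t).
Characteristic equation r² - 8r + 16 = 0 has discriminant (-8)² - 4·(16) = 0, so r = 4 is a repeated root.
Hence x_h = (C1 + C2*t)*exp(4*t).
Try x_p = A*cos(4*t) + B*sin(4*t). Substituting and equating the coefficients of cos(4t) and sin(4t) gives A = 0, B = 1/8, so x_p = sin(4*t)/8.
General solution: x = sin(4*t)/8 + C1*exp(4*t) + C2*t*exp(4*t).
Apply the initial conditions: x(0) = C1 = -1 and x'(0) = 1/2 + C2 + 4*C1 = -4. Solving gives C1 = -1, C2 = -1/2.

x = -exp(4*t) + sin(4*t)/8 - t*exp(4*t)/2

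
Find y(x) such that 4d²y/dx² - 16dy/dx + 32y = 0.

y = C1*cos(2*x)*exp(2*x) + C2*exp(2*x)*sin(2*x)

Divide through by 4: y'' - 4y' + 8y = 0.
Characteristic equation r² - 4r + 8 = 0 has discriminant (-4)² - 4·(8) = -16 < 0, so r = 2 ± 2i.
Hence y_h = C1*cos(2*x)*exp(2*x) + C2*exp(2*x)*sin(2*x).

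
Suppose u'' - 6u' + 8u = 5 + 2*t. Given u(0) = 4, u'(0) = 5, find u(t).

Characteristic equation r² - 6r + 8 = 0 factors as (r - 4)(r - 2) = 0, so r = 4, 2.
Hence u_h = C1*exp(4*t) + C2*exp(2*t).
For the particular solution try u_p = A0 + A1*t. Substituting and matching coefficients of each power of t gives A0 = 13/16, A1 = 1/4, so u_p = 13/16 + t/4.
General solution: u = 13/16 + t/4 + C1*exp(4*t) + C2*exp(2*t).
Apply the initial conditions: u(0) = 13/16 + C1 + C2 = 4 and u'(0) = 1/4 + 2*C2 + 4*C1 = 5. Solving gives C1 = -13/16, C2 = 4.

u = 13/16 + 4*exp(2*t) - 13*exp(4*t)/16 + t/4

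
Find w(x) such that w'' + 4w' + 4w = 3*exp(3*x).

Characteristic equation r² + 4r + 4 = 0 has discriminant (4)² - 4·(4) = 0, so r = -2 is a repeated root.
Hence w_h = (C1 + C2*x)*exp(-2*x).
Try w_p = A*exp(3*x). Substituting into the equation and dividing by exp(3*x) gives A = 3/25, so w_p = 3*exp(3*x)/25.

w = 3*exp(3*x)/25 + C1*exp(-2*x) + C2*x*exp(-2*x)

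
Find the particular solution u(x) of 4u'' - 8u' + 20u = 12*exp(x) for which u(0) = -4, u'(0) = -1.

u = 3*exp(x)/4 - 19*cos(2*x)*exp(x)/4 + 3*exp(x)*sin(2*x)/2

Divide through by 4: u'' - 2u' + 5u = 3*exp(x).
Characteristic equation r² - 2r + 5 = 0 has discriminant (-2)² - 4·(5) = -16 < 0, so r = 1 ± 2i.
Hence u_h = C1*cos(2*x)*exp(x) + C2*exp(x)*sin(2*x).
Try u_p = A*exp(x). Substituting into the equation and dividing by exp(x) gives A = 3/4, so u_p = 3*exp(x)/4.
General solution: u = 3*exp(x)/4 + C1*cos(2*x)*exp(x) + C2*exp(x)*sin(2*x).
Apply the initial conditions: u(0) = 3/4 + C1 = -4 and u'(0) = 3/4 + C1 + 2*C2 = -1. Solving gives C1 = -19/4, C2 = 3/2.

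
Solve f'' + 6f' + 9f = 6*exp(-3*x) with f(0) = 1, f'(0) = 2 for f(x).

Characteristic equation r² + 6r + 9 = 0 has discriminant (6)² - 4·(9) = 0, so r = -3 is a repeated root.
Hence f_h = (C1 + C2*x)*exp(-3*x).
Since exp(-3*x) solves the homogeneous equation (r = -3 is a root of multiplicity 2), multiply the trial by x^2. Try f_p = A*x^2*exp(-3*x). Substituting into the equation and dividing by exp(-3*x) gives A = 3, so f_p = 3*x^2*exp(-3*x).
General solution: f = C1*exp(-3*x) + 3*x^2*exp(-3*x) + C2*x*exp(-3*x).
Apply the initial conditions: f(0) = C1 = 1 and f'(0) = C2 - 3*C1 = 2. Solving gives C1 = 1, C2 = 5.

f = 3*x**2*exp(-3*x) + 5*x*exp(-3*x) + exp(-3*x)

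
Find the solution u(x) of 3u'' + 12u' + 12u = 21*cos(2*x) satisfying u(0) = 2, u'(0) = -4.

u = 2*exp(-2*x) + 7*sin(2*x)/8 - 7*x*exp(-2*x)/4

Divide through by 3: u'' + 4u' + 4u = 7*cos(2*x).
Characteristic equation r² + 4r + 4 = 0 has discriminant (4)² - 4·(4) = 0, so r = -2 is a repeated root.
Hence u_h = (C1 + C2*x)*exp(-2*x).
Try u_p = A*cos(2*x) + B*sin(2*x). Substituting and equating the coefficients of cos(2x) and sin(2x) gives A = 0, B = 7/8, so u_p = 7*sin(2*x)/8.
General solution: u = 7*sin(2*x)/8 + C1*exp(-2*x) + C2*x*exp(-2*x).
Apply the initial conditions: u(0) = C1 = 2 and u'(0) = 7/4 + C2 - 2*C1 = -4. Solving gives C1 = 2, C2 = -7/4.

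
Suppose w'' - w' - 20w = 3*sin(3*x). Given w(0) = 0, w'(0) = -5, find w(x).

Characteristic equation r² - r - 20 = 0 factors as (r - 5)(r + 4) = 0, so r = 5, -4.
Hence w_h = C1*exp(5*x) + C2*exp(-4*x).
Try w_p = A*cos(3*x) + B*sin(3*x). Substituting and equating the coefficients of cos(3x) and sin(3x) gives A = 9/850, B = -87/850, so w_p = -87*sin(3*x)/850 + 9*cos(3*x)/850.
General solution: w = -87*sin(3*x)/850 + 9*cos(3*x)/850 + C1*exp(5*x) + C2*exp(-4*x).
Apply the initial conditions: w(0) = 9/850 + C1 + C2 = 0 and w'(0) = -261/850 - 4*C2 + 5*C1 = -5. Solving gives C1 = -161/306, C2 = 116/225.

w = -161*exp(5*x)/306 - 87*sin(3*x)/850 + 9*cos(3*x)/850 + 116*exp(-4*x)/225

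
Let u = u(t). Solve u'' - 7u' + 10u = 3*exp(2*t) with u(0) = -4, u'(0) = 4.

Characteristic equation r² - 7r + 10 = 0 factors as (r - 5)(r - 2) = 0, so r = 5, 2.
Hence u_h = C1*exp(5*t) + C2*exp(2*t).
Since exp(2*t) solves the homogeneous equation (r = 2 is a root of multiplicity 1), multiply the trial by t. Try u_p = A*t*exp(2*t). Substituting into the equation and dividing by exp(2*t) gives A = -1, so u_p = -t*exp(2*t).
General solution: u = C1*exp(5*t) + C2*exp(2*t) - t*exp(2*t).
Apply the initial conditions: u(0) = C1 + C2 = -4 and u'(0) = -1 + 2*C2 + 5*C1 = 4. Solving gives C1 = 13/3, C2 = -25/3.

u = -25*exp(2*t)/3 + 13*exp(5*t)/3 - t*exp(2*t)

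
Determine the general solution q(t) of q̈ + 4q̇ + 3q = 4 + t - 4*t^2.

Characteristic equation r² + 4r + 3 = 0 factors as (r + 3)(r + 1) = 0, so r = -3, -1.
Hence q_h = C1*exp(-3*t) + C2*exp(-t).
For the particular solution try q_p = A0 + A1*t + A2*t^2. Substituting and matching coefficients of each power of t gives A0 = -80/27, A1 = 35/9, A2 = -4/3, so q_p = -80/27 - 4*t^2/3 + 35*t/9.

q = -80/27 - 4*t**2/3 + 35*t/9 + C1*exp(-3*t) + C2*exp(-t)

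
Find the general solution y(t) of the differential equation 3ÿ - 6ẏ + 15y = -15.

Divide through by 3: y'' - 2y' + 5y = -5.
Characteristic equation r² - 2r + 5 = 0 has discriminant (-2)² - 4·(5) = -16 < 0, so r = 1 ± 2i.
Hence y_h = C1*cos(2*t)*exp(t) + C2*exp(t)*sin(2*t).
For the particular solution try y_p = A0. Substituting and matching coefficients of each power of t gives A0 = -1, so y_p = -1.

y = -1 + C1*cos(2*t)*exp(t) + C2*exp(t)*sin(2*t)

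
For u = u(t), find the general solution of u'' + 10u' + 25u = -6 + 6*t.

Characteristic equation r² + 10r + 25 = 0 has discriminant (10)² - 4·(25) = 0, so r = -5 is a repeated root.
Hence u_h = (C1 + C2*t)*exp(-5*t).
For the particular solution try u_p = A0 + A1*t. Substituting and matching coefficients of each power of t gives A0 = -42/125, A1 = 6/25, so u_p = -42/125 + 6*t/25.

u = -42/125 + 6*t/25 + C1*exp(-5*t) + C2*t*exp(-5*t)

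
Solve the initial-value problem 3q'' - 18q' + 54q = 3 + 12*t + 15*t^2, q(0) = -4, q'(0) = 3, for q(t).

q = 13/81 + 5*t**2/18 + 11*t/27 - 337*cos(3*t)*exp(3*t)/81 + 407*exp(3*t)*sin(3*t)/81

Divide through by 3: q'' - 6q' + 18q = 1 + 4*t + 5*t^2.
Characteristic equation r² - 6r + 18 = 0 has discriminant (-6)² - 4·(18) = -36 < 0, so r = 3 ± 3i.
Hence q_h = C1*cos(3*t)*exp(3*t) + C2*exp(3*t)*sin(3*t).
For the particular solution try q_p = A0 + A1*t + A2*t^2. Substituting and matching coefficients of each power of t gives A0 = 13/81, A1 = 11/27, A2 = 5/18, so q_p = 13/81 + 5*t^2/18 + 11*t/27.
General solution: q = 13/81 + 5*t^2/18 + 11*t/27 + C1*cos(3*t)*exp(3*t) + C2*exp(3*t)*sin(3*t).
Apply the initial conditions: q(0) = 13/81 + C1 = -4 and q'(0) = 11/27 + 3*C1 + 3*C2 = 3. Solving gives C1 = -337/81, C2 = 407/81.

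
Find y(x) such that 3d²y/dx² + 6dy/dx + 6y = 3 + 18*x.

Divide through by 3: y'' + 2y' + 2y = 1 + 6*x.
Characteristic equation r² + 2r + 2 = 0 has discriminant (2)² - 4·(2) = -4 < 0, so r = -1 ± i.
Hence y_h = C1*cos(x)*exp(-x) + C2*exp(-x)*sin(x).
For the particular solution try y_p = A0 + A1*x. Substituting and matching coefficients of each power of x gives A0 = -5/2, A1 = 3, so y_p = -5/2 + 3*x.

y = -5/2 + 3*x + C1*cos(x)*exp(-x) + C2*exp(-x)*sin(x)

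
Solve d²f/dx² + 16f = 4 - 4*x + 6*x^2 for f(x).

Characteristic equation r² + 16 = 0 has discriminant (0)² - 4·(16) = -64 < 0, so r = ± 4i.
Hence f_h = C1*cos(4*x) + C2*sin(4*x).
For the particular solution try f_p = A0 + A1*x + A2*x^2. Substituting and matching coefficients of each power of x gives A0 = 13/64, A1 = -1/4, A2 = 3/8, so f_p = 13/64 - x/4 + 3*x^2/8.

f = 13/64 - x/4 + 3*x**2/8 + C1*cos(4*x) + C2*sin(4*x)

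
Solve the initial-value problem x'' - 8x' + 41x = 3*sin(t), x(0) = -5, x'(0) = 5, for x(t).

x = 3*cos(t)/208 + 15*sin(t)/208 - 1043*cos(5*t)*exp(4*t)/208 + 5197*exp(4*t)*sin(5*t)/1040

Characteristic equation r² - 8r + 41 = 0 has discriminant (-8)² - 4·(41) = -100 < 0, so r = 4 ± 5i.
Hence x_h = C1*cos(5*t)*exp(4*t) + C2*exp(4*t)*sin(5*t).
Try x_p = A*cos(t) + B*sin(t). Substituting and equating the coefficients of cos(t) and sin(t) gives A = 3/208, B = 15/208, so x_p = 3*cos(t)/208 + 15*sin(t)/208.
General solution: x = 3*cos(t)/208 + 15*sin(t)/208 + C1*cos(5*t)*exp(4*t) + C2*exp(4*t)*sin(5*t).
Apply the initial conditions: x(0) = 3/208 + C1 = -5 and x'(0) = 15/208 + 4*C1 + 5*C2 = 5. Solving gives C1 = -1043/208, C2 = 5197/1040.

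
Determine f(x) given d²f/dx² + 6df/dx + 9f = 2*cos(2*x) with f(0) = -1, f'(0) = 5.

f = -179*exp(-3*x)/169 + 10*cos(2*x)/169 + 24*sin(2*x)/169 + 20*x*exp(-3*x)/13

Characteristic equation r² + 6r + 9 = 0 has discriminant (6)² - 4·(9) = 0, so r = -3 is a repeated root.
Hence f_h = (C1 + C2*x)*exp(-3*x).
Try f_p = A*cos(2*x) + B*sin(2*x). Substituting and equating the coefficients of cos(2x) and sin(2x) gives A = 10/169, B = 24/169, so f_p = 10*cos(2*x)/169 + 24*sin(2*x)/169.
General solution: f = 10*cos(2*x)/169 + 24*sin(2*x)/169 + C1*exp(-3*x) + C2*x*exp(-3*x).
Apply the initial conditions: f(0) = 10/169 + C1 = -1 and f'(0) = 48/169 + C2 - 3*C1 = 5. Solving gives C1 = -179/169, C2 = 20/13.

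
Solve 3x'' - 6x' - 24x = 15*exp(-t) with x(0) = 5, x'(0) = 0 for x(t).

x = -exp(-t) + 11*exp(4*t)/6 + 25*exp(-2*t)/6

Divide through by 3: x'' - 2x' - 8x = 5*exp(-t).
Characteristic equation r² - 2r - 8 = 0 factors as (r - 4)(r + 2) = 0, so r = 4, -2.
Hence x_h = C1*exp(4*t) + C2*exp(-2*t).
Try x_p = A*exp(-t). Substituting into the equation and dividing by exp(-t) gives A = -1, so x_p = -exp(-t).
General solution: x = -exp(-t) + C1*exp(4*t) + C2*exp(-2*t).
Apply the initial conditions: x(0) = -1 + C1 + C2 = 5 and x'(0) = 1 - 2*C2 + 4*C1 = 0. Solving gives C1 = 11/6, C2 = 25/6.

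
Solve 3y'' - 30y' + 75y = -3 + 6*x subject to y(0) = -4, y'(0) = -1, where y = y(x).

y = -1/125 - 499*exp(5*x)/125 + 2*x/25 + 472*x*exp(5*x)/25

Divide through by 3: y'' - 10y' + 25y = -1 + 2*x.
Characteristic equation r² - 10r + 25 = 0 has discriminant (-10)² - 4·(25) = 0, so r = 5 is a repeated root.
Hence y_h = (C1 + C2*x)*exp(5*x).
For the particular solution try y_p = A0 + A1*x. Substituting and matching coefficients of each power of x gives A0 = -1/125, A1 = 2/25, so y_p = -1/125 + 2*x/25.
General solution: y = -1/125 + 2*x/25 + C1*exp(5*x) + C2*x*exp(5*x).
Apply the initial conditions: y(0) = -1/125 + C1 = -4 and y'(0) = 2/25 + C2 + 5*C1 = -1. Solving gives C1 = -499/125, C2 = 472/25.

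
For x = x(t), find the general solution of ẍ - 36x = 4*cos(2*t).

x = -cos(2*t)/10 + C1*exp(-6*t) + C2*exp(6*t)

Characteristic equation r² - 36 = 0 factors as (r + 6)(r - 6) = 0, so r = -6, 6.
Hence x_h = C1*exp(-6*t) + C2*exp(6*t).
Try x_p = A*cos(2*t) + B*sin(2*t). Substituting and equating the coefficients of cos(2t) and sin(2t) gives A = -1/10, B = 0, so x_p = -cos(2*t)/10.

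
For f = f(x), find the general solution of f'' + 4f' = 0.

f = C2 + C1*exp(-4*x)

Characteristic equation r² + 4r = 0 factors as (r + 4)r = 0, so r = -4, 0.
Hence f_h = C1*exp(-4*x) + C2.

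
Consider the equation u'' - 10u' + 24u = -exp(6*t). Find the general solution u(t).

u = C1*exp(6*t) + C2*exp(4*t) - t*exp(6*t)/2

Characteristic equation r² - 10r + 24 = 0 factors as (r - 6)(r - 4) = 0, so r = 6, 4.
Hence u_h = C1*exp(6*t) + C2*exp(4*t).
Since exp(6*t) solves the homogeneous equation (r = 6 is a root of multiplicity 1), multiply the trial by t. Try u_p = A*t*exp(6*t). Substituting into the equation and dividing by exp(6*t) gives A = -1/2, so u_p = -t*exp(6*t)/2.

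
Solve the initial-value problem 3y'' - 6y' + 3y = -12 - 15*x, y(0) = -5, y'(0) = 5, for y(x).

Divide through by 3: y'' - 2y' + y = -4 - 5*x.
Characteristic equation r² - 2r + 1 = 0 has discriminant (-2)² - 4·(1) = 0, so r = 1 is a repeated root.
Hence y_h = (C1 + C2*x)*exp(x).
For the particular solution try y_p = A0 + A1*x. Substituting and matching coefficients of each power of x gives A0 = -14, A1 = -5, so y_p = -14 - 5*x.
General solution: y = -14 - 5*x + C1*exp(x) + C2*x*exp(x).
Apply the initial conditions: y(0) = -14 + C1 = -5 and y'(0) = -5 + C1 + C2 = 5. Solving gives C1 = 9, C2 = 1.

y = -14 - 5*x + 9*exp(x) + x*exp(x)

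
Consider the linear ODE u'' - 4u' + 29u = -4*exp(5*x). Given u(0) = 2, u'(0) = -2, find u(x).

Characteristic equation r² - 4r + 29 = 0 has discriminant (-4)² - 4·(29) = -100 < 0, so r = 2 ± 5i.
Hence u_h = C1*cos(5*x)*exp(2*x) + C2*exp(2*x)*sin(5*x).
Try u_p = A*exp(5*x). Substituting into the equation and dividing by exp(5*x) gives A = -2/17, so u_p = -2*exp(5*x)/17.
General solution: u = -2*exp(5*x)/17 + C1*cos(5*x)*exp(2*x) + C2*exp(2*x)*sin(5*x).
Apply the initial conditions: u(0) = -2/17 + C1 = 2 and u'(0) = -10/17 + 2*C1 + 5*C2 = -2. Solving gives C1 = 36/17, C2 = -96/85.

u = -2*exp(5*x)/17 - 96*exp(2*x)*sin(5*x)/85 + 36*cos(5*x)*exp(2*x)/17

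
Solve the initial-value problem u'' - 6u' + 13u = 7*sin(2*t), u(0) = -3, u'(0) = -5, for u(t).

u = 7*sin(2*t)/25 + 28*cos(2*t)/75 - 253*cos(2*t)*exp(3*t)/75 + 57*exp(3*t)*sin(2*t)/25

Characteristic equation r² - 6r + 13 = 0 has discriminant (-6)² - 4·(13) = -16 < 0, so r = 3 ± 2i.
Hence u_h = C1*cos(2*t)*exp(3*t) + C2*exp(3*t)*sin(2*t).
Try u_p = A*cos(2*t) + B*sin(2*t). Substituting and equating the coefficients of cos(2t) and sin(2t) gives A = 28/75, B = 7/25, so u_p = 7*sin(2*t)/25 + 28*cos(2*t)/75.
General solution: u = 7*sin(2*t)/25 + 28*cos(2*t)/75 + C1*cos(2*t)*exp(3*t) + C2*exp(3*t)*sin(2*t).
Apply the initial conditions: u(0) = 28/75 + C1 = -3 and u'(0) = 14/25 + 2*C2 + 3*C1 = -5. Solving gives C1 = -253/75, C2 = 57/25.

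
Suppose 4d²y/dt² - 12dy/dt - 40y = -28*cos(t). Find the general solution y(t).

y = 21*sin(t)/130 + 77*cos(t)/130 + C1*exp(-2*t) + C2*exp(5*t)

Divide through by 4: y'' - 3y' - 10y = -7*cos(t).
Characteristic equation r² - 3r - 10 = 0 factors as (r + 2)(r - 5) = 0, so r = -2, 5.
Hence y_h = C1*exp(-2*t) + C2*exp(5*t).
Try y_p = A*cos(t) + B*sin(t). Substituting and equating the coefficients of cos(t) and sin(t) gives A = 77/130, B = 21/130, so y_p = 21*sin(t)/130 + 77*cos(t)/130.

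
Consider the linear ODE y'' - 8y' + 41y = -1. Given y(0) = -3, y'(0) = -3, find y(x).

Characteristic equation r² - 8r + 41 = 0 has discriminant (-8)² - 4·(41) = -100 < 0, so r = 4 ± 5i.
Hence y_h = C1*cos(5*x)*exp(4*x) + C2*exp(4*x)*sin(5*x).
For the particular solution try y_p = A0. Substituting and matching coefficients of each power of x gives A0 = -1/41, so y_p = -1/41.
General solution: y = -1/41 + C1*cos(5*x)*exp(4*x) + C2*exp(4*x)*sin(5*x).
Apply the initial conditions: y(0) = -1/41 + C1 = -3 and y'(0) = 4*C1 + 5*C2 = -3. Solving gives C1 = -122/41, C2 = 73/41.

y = -1/41 - 122*cos(5*x)*exp(4*x)/41 + 73*exp(4*x)*sin(5*x)/41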